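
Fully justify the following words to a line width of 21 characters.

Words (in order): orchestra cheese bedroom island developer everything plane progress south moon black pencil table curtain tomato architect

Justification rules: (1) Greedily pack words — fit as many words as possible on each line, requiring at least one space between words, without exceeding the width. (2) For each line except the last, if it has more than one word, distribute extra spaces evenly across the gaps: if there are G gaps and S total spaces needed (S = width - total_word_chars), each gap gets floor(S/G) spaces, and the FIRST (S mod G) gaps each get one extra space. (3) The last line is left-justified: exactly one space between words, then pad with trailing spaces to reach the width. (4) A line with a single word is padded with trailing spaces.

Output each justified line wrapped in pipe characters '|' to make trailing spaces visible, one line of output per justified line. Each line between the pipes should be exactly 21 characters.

Answer: |orchestra      cheese|
|bedroom        island|
|developer  everything|
|plane  progress south|
|moon   black   pencil|
|table  curtain tomato|
|architect            |

Derivation:
Line 1: ['orchestra', 'cheese'] (min_width=16, slack=5)
Line 2: ['bedroom', 'island'] (min_width=14, slack=7)
Line 3: ['developer', 'everything'] (min_width=20, slack=1)
Line 4: ['plane', 'progress', 'south'] (min_width=20, slack=1)
Line 5: ['moon', 'black', 'pencil'] (min_width=17, slack=4)
Line 6: ['table', 'curtain', 'tomato'] (min_width=20, slack=1)
Line 7: ['architect'] (min_width=9, slack=12)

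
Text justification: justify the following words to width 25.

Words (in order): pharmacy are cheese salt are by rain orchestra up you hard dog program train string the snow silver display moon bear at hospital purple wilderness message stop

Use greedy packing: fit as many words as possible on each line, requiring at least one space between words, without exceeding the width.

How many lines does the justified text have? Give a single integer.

Line 1: ['pharmacy', 'are', 'cheese', 'salt'] (min_width=24, slack=1)
Line 2: ['are', 'by', 'rain', 'orchestra', 'up'] (min_width=24, slack=1)
Line 3: ['you', 'hard', 'dog', 'program'] (min_width=20, slack=5)
Line 4: ['train', 'string', 'the', 'snow'] (min_width=21, slack=4)
Line 5: ['silver', 'display', 'moon', 'bear'] (min_width=24, slack=1)
Line 6: ['at', 'hospital', 'purple'] (min_width=18, slack=7)
Line 7: ['wilderness', 'message', 'stop'] (min_width=23, slack=2)
Total lines: 7

Answer: 7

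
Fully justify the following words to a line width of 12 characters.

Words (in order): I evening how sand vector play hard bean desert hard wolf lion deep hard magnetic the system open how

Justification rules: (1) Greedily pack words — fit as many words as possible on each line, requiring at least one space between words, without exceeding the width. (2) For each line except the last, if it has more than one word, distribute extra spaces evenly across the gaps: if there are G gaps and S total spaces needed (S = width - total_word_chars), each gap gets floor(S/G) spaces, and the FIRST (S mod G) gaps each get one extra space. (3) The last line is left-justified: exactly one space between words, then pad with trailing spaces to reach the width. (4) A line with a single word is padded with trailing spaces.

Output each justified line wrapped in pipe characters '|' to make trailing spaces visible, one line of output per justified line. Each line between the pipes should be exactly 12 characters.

Answer: |I    evening|
|how     sand|
|vector  play|
|hard    bean|
|desert  hard|
|wolf    lion|
|deep    hard|
|magnetic the|
|system  open|
|how         |

Derivation:
Line 1: ['I', 'evening'] (min_width=9, slack=3)
Line 2: ['how', 'sand'] (min_width=8, slack=4)
Line 3: ['vector', 'play'] (min_width=11, slack=1)
Line 4: ['hard', 'bean'] (min_width=9, slack=3)
Line 5: ['desert', 'hard'] (min_width=11, slack=1)
Line 6: ['wolf', 'lion'] (min_width=9, slack=3)
Line 7: ['deep', 'hard'] (min_width=9, slack=3)
Line 8: ['magnetic', 'the'] (min_width=12, slack=0)
Line 9: ['system', 'open'] (min_width=11, slack=1)
Line 10: ['how'] (min_width=3, slack=9)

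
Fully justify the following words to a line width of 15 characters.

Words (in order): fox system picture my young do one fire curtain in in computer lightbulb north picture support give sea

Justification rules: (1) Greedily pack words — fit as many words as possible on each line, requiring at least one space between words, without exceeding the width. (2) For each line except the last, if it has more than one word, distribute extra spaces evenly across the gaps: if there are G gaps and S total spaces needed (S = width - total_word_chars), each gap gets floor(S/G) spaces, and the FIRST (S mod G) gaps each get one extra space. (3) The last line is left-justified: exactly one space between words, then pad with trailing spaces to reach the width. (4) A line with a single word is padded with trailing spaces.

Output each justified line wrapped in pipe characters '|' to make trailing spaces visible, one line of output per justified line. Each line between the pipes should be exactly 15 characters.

Answer: |fox      system|
|picture      my|
|young   do  one|
|fire curtain in|
|in     computer|
|lightbulb north|
|picture support|
|give sea       |

Derivation:
Line 1: ['fox', 'system'] (min_width=10, slack=5)
Line 2: ['picture', 'my'] (min_width=10, slack=5)
Line 3: ['young', 'do', 'one'] (min_width=12, slack=3)
Line 4: ['fire', 'curtain', 'in'] (min_width=15, slack=0)
Line 5: ['in', 'computer'] (min_width=11, slack=4)
Line 6: ['lightbulb', 'north'] (min_width=15, slack=0)
Line 7: ['picture', 'support'] (min_width=15, slack=0)
Line 8: ['give', 'sea'] (min_width=8, slack=7)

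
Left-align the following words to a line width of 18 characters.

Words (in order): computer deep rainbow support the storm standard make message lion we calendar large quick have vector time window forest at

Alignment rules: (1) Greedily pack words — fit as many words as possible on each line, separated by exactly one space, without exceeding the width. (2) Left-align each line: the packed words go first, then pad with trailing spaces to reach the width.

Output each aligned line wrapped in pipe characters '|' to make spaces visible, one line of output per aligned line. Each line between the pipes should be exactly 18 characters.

Answer: |computer deep     |
|rainbow support   |
|the storm standard|
|make message lion |
|we calendar large |
|quick have vector |
|time window forest|
|at                |

Derivation:
Line 1: ['computer', 'deep'] (min_width=13, slack=5)
Line 2: ['rainbow', 'support'] (min_width=15, slack=3)
Line 3: ['the', 'storm', 'standard'] (min_width=18, slack=0)
Line 4: ['make', 'message', 'lion'] (min_width=17, slack=1)
Line 5: ['we', 'calendar', 'large'] (min_width=17, slack=1)
Line 6: ['quick', 'have', 'vector'] (min_width=17, slack=1)
Line 7: ['time', 'window', 'forest'] (min_width=18, slack=0)
Line 8: ['at'] (min_width=2, slack=16)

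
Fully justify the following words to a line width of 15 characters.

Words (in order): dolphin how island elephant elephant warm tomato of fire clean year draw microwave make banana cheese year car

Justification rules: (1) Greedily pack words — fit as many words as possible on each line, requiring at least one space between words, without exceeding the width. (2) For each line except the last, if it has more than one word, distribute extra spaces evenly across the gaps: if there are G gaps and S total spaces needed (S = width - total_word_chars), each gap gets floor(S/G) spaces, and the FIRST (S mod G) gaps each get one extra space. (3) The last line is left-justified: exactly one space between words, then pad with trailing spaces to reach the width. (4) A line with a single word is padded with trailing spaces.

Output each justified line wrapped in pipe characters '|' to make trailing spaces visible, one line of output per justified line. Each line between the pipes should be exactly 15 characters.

Answer: |dolphin     how|
|island elephant|
|elephant   warm|
|tomato  of fire|
|clean year draw|
|microwave  make|
|banana   cheese|
|year car       |

Derivation:
Line 1: ['dolphin', 'how'] (min_width=11, slack=4)
Line 2: ['island', 'elephant'] (min_width=15, slack=0)
Line 3: ['elephant', 'warm'] (min_width=13, slack=2)
Line 4: ['tomato', 'of', 'fire'] (min_width=14, slack=1)
Line 5: ['clean', 'year', 'draw'] (min_width=15, slack=0)
Line 6: ['microwave', 'make'] (min_width=14, slack=1)
Line 7: ['banana', 'cheese'] (min_width=13, slack=2)
Line 8: ['year', 'car'] (min_width=8, slack=7)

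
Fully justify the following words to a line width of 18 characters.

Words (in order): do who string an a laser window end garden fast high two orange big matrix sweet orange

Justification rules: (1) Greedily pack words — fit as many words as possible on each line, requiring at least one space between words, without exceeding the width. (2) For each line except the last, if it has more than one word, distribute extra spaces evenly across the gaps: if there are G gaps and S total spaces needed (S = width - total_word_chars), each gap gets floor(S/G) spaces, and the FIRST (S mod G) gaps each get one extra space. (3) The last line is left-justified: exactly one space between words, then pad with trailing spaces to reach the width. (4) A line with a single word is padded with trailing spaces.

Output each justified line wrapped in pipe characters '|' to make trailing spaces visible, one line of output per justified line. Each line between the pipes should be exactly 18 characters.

Answer: |do who string an a|
|laser  window  end|
|garden  fast  high|
|two   orange   big|
|matrix       sweet|
|orange            |

Derivation:
Line 1: ['do', 'who', 'string', 'an', 'a'] (min_width=18, slack=0)
Line 2: ['laser', 'window', 'end'] (min_width=16, slack=2)
Line 3: ['garden', 'fast', 'high'] (min_width=16, slack=2)
Line 4: ['two', 'orange', 'big'] (min_width=14, slack=4)
Line 5: ['matrix', 'sweet'] (min_width=12, slack=6)
Line 6: ['orange'] (min_width=6, slack=12)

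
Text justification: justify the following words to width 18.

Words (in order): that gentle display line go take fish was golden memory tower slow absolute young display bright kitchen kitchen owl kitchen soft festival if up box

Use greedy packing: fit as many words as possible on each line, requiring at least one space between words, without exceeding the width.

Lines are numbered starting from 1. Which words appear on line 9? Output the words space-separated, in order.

Answer: owl kitchen soft

Derivation:
Line 1: ['that', 'gentle'] (min_width=11, slack=7)
Line 2: ['display', 'line', 'go'] (min_width=15, slack=3)
Line 3: ['take', 'fish', 'was'] (min_width=13, slack=5)
Line 4: ['golden', 'memory'] (min_width=13, slack=5)
Line 5: ['tower', 'slow'] (min_width=10, slack=8)
Line 6: ['absolute', 'young'] (min_width=14, slack=4)
Line 7: ['display', 'bright'] (min_width=14, slack=4)
Line 8: ['kitchen', 'kitchen'] (min_width=15, slack=3)
Line 9: ['owl', 'kitchen', 'soft'] (min_width=16, slack=2)
Line 10: ['festival', 'if', 'up', 'box'] (min_width=18, slack=0)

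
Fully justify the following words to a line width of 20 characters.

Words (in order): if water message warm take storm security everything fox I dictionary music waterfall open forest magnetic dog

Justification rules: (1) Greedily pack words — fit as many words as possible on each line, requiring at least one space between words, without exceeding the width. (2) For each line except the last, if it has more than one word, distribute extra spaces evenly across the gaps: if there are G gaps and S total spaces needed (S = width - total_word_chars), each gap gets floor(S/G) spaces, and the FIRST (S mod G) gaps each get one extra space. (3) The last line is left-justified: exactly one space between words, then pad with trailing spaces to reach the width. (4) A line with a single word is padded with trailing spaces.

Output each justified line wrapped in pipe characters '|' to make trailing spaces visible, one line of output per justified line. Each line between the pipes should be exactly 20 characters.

Answer: |if   water   message|
|warm    take   storm|
|security  everything|
|fox   I   dictionary|
|music waterfall open|
|forest magnetic dog |

Derivation:
Line 1: ['if', 'water', 'message'] (min_width=16, slack=4)
Line 2: ['warm', 'take', 'storm'] (min_width=15, slack=5)
Line 3: ['security', 'everything'] (min_width=19, slack=1)
Line 4: ['fox', 'I', 'dictionary'] (min_width=16, slack=4)
Line 5: ['music', 'waterfall', 'open'] (min_width=20, slack=0)
Line 6: ['forest', 'magnetic', 'dog'] (min_width=19, slack=1)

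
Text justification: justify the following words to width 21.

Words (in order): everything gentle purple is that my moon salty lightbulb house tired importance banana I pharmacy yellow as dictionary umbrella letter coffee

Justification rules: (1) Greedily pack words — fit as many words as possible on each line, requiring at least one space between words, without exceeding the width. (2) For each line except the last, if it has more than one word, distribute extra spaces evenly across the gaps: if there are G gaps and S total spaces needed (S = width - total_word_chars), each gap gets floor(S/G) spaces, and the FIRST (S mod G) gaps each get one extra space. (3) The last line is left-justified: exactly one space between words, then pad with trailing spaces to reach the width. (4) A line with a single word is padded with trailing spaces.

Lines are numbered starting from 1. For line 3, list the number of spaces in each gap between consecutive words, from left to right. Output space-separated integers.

Answer: 2 1

Derivation:
Line 1: ['everything', 'gentle'] (min_width=17, slack=4)
Line 2: ['purple', 'is', 'that', 'my'] (min_width=17, slack=4)
Line 3: ['moon', 'salty', 'lightbulb'] (min_width=20, slack=1)
Line 4: ['house', 'tired'] (min_width=11, slack=10)
Line 5: ['importance', 'banana', 'I'] (min_width=19, slack=2)
Line 6: ['pharmacy', 'yellow', 'as'] (min_width=18, slack=3)
Line 7: ['dictionary', 'umbrella'] (min_width=19, slack=2)
Line 8: ['letter', 'coffee'] (min_width=13, slack=8)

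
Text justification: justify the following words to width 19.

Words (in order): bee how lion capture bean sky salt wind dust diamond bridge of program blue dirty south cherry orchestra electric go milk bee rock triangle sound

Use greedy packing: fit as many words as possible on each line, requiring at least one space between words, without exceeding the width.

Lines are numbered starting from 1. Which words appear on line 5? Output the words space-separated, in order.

Answer: program blue dirty

Derivation:
Line 1: ['bee', 'how', 'lion'] (min_width=12, slack=7)
Line 2: ['capture', 'bean', 'sky'] (min_width=16, slack=3)
Line 3: ['salt', 'wind', 'dust'] (min_width=14, slack=5)
Line 4: ['diamond', 'bridge', 'of'] (min_width=17, slack=2)
Line 5: ['program', 'blue', 'dirty'] (min_width=18, slack=1)
Line 6: ['south', 'cherry'] (min_width=12, slack=7)
Line 7: ['orchestra', 'electric'] (min_width=18, slack=1)
Line 8: ['go', 'milk', 'bee', 'rock'] (min_width=16, slack=3)
Line 9: ['triangle', 'sound'] (min_width=14, slack=5)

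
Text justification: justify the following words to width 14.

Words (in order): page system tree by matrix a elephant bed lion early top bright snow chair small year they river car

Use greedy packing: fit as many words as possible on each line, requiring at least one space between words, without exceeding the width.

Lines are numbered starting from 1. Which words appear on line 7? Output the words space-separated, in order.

Line 1: ['page', 'system'] (min_width=11, slack=3)
Line 2: ['tree', 'by', 'matrix'] (min_width=14, slack=0)
Line 3: ['a', 'elephant', 'bed'] (min_width=14, slack=0)
Line 4: ['lion', 'early', 'top'] (min_width=14, slack=0)
Line 5: ['bright', 'snow'] (min_width=11, slack=3)
Line 6: ['chair', 'small'] (min_width=11, slack=3)
Line 7: ['year', 'they'] (min_width=9, slack=5)
Line 8: ['river', 'car'] (min_width=9, slack=5)

Answer: year they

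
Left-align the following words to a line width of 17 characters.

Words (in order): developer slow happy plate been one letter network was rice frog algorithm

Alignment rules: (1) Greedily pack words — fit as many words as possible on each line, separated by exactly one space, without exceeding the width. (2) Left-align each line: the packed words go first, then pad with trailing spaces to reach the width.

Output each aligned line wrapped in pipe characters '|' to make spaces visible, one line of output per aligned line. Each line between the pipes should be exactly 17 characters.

Answer: |developer slow   |
|happy plate been |
|one letter       |
|network was rice |
|frog algorithm   |

Derivation:
Line 1: ['developer', 'slow'] (min_width=14, slack=3)
Line 2: ['happy', 'plate', 'been'] (min_width=16, slack=1)
Line 3: ['one', 'letter'] (min_width=10, slack=7)
Line 4: ['network', 'was', 'rice'] (min_width=16, slack=1)
Line 5: ['frog', 'algorithm'] (min_width=14, slack=3)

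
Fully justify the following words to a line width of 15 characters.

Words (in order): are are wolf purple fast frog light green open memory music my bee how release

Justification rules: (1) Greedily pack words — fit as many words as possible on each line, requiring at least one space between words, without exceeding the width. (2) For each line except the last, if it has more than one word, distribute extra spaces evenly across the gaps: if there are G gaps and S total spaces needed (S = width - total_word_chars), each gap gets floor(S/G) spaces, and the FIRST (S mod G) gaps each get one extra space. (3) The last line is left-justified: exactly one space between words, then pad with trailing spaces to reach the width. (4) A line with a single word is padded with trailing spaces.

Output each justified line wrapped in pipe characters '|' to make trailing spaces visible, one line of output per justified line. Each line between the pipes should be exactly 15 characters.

Line 1: ['are', 'are', 'wolf'] (min_width=12, slack=3)
Line 2: ['purple', 'fast'] (min_width=11, slack=4)
Line 3: ['frog', 'light'] (min_width=10, slack=5)
Line 4: ['green', 'open'] (min_width=10, slack=5)
Line 5: ['memory', 'music', 'my'] (min_width=15, slack=0)
Line 6: ['bee', 'how', 'release'] (min_width=15, slack=0)

Answer: |are   are  wolf|
|purple     fast|
|frog      light|
|green      open|
|memory music my|
|bee how release|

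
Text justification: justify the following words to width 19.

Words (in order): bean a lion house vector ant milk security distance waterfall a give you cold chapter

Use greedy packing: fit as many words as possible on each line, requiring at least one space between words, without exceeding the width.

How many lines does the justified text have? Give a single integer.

Line 1: ['bean', 'a', 'lion', 'house'] (min_width=17, slack=2)
Line 2: ['vector', 'ant', 'milk'] (min_width=15, slack=4)
Line 3: ['security', 'distance'] (min_width=17, slack=2)
Line 4: ['waterfall', 'a', 'give'] (min_width=16, slack=3)
Line 5: ['you', 'cold', 'chapter'] (min_width=16, slack=3)
Total lines: 5

Answer: 5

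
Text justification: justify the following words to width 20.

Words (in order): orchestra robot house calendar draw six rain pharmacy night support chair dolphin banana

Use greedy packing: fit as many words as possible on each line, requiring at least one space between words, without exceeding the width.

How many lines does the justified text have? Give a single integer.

Answer: 5

Derivation:
Line 1: ['orchestra', 'robot'] (min_width=15, slack=5)
Line 2: ['house', 'calendar', 'draw'] (min_width=19, slack=1)
Line 3: ['six', 'rain', 'pharmacy'] (min_width=17, slack=3)
Line 4: ['night', 'support', 'chair'] (min_width=19, slack=1)
Line 5: ['dolphin', 'banana'] (min_width=14, slack=6)
Total lines: 5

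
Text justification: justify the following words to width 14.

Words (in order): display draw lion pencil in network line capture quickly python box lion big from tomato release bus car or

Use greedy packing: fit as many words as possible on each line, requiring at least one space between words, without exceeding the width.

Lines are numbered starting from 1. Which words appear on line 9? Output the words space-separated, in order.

Answer: car or

Derivation:
Line 1: ['display', 'draw'] (min_width=12, slack=2)
Line 2: ['lion', 'pencil', 'in'] (min_width=14, slack=0)
Line 3: ['network', 'line'] (min_width=12, slack=2)
Line 4: ['capture'] (min_width=7, slack=7)
Line 5: ['quickly', 'python'] (min_width=14, slack=0)
Line 6: ['box', 'lion', 'big'] (min_width=12, slack=2)
Line 7: ['from', 'tomato'] (min_width=11, slack=3)
Line 8: ['release', 'bus'] (min_width=11, slack=3)
Line 9: ['car', 'or'] (min_width=6, slack=8)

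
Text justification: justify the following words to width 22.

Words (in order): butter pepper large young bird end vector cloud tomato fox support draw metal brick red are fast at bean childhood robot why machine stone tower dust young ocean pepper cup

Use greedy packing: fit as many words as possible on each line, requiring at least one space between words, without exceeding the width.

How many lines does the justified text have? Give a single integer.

Answer: 9

Derivation:
Line 1: ['butter', 'pepper', 'large'] (min_width=19, slack=3)
Line 2: ['young', 'bird', 'end', 'vector'] (min_width=21, slack=1)
Line 3: ['cloud', 'tomato', 'fox'] (min_width=16, slack=6)
Line 4: ['support', 'draw', 'metal'] (min_width=18, slack=4)
Line 5: ['brick', 'red', 'are', 'fast', 'at'] (min_width=21, slack=1)
Line 6: ['bean', 'childhood', 'robot'] (min_width=20, slack=2)
Line 7: ['why', 'machine', 'stone'] (min_width=17, slack=5)
Line 8: ['tower', 'dust', 'young', 'ocean'] (min_width=22, slack=0)
Line 9: ['pepper', 'cup'] (min_width=10, slack=12)
Total lines: 9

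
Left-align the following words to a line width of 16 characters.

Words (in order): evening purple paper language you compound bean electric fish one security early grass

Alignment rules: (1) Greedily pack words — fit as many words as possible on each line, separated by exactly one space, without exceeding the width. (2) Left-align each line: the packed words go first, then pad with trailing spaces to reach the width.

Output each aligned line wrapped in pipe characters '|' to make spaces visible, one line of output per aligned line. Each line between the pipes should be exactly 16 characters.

Answer: |evening purple  |
|paper language  |
|you compound    |
|bean electric   |
|fish one        |
|security early  |
|grass           |

Derivation:
Line 1: ['evening', 'purple'] (min_width=14, slack=2)
Line 2: ['paper', 'language'] (min_width=14, slack=2)
Line 3: ['you', 'compound'] (min_width=12, slack=4)
Line 4: ['bean', 'electric'] (min_width=13, slack=3)
Line 5: ['fish', 'one'] (min_width=8, slack=8)
Line 6: ['security', 'early'] (min_width=14, slack=2)
Line 7: ['grass'] (min_width=5, slack=11)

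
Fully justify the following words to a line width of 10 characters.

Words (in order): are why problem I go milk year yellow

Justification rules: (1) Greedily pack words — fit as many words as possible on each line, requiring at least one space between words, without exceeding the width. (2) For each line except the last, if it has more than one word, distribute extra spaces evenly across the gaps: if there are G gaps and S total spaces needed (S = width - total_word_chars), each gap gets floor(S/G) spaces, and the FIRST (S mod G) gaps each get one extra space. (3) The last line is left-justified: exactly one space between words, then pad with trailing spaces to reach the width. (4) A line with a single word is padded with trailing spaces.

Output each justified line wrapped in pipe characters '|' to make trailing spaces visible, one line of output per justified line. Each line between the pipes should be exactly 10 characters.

Line 1: ['are', 'why'] (min_width=7, slack=3)
Line 2: ['problem', 'I'] (min_width=9, slack=1)
Line 3: ['go', 'milk'] (min_width=7, slack=3)
Line 4: ['year'] (min_width=4, slack=6)
Line 5: ['yellow'] (min_width=6, slack=4)

Answer: |are    why|
|problem  I|
|go    milk|
|year      |
|yellow    |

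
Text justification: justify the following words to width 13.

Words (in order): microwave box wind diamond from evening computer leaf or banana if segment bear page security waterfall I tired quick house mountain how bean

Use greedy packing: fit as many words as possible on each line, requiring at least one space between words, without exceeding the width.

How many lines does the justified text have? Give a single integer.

Line 1: ['microwave', 'box'] (min_width=13, slack=0)
Line 2: ['wind', 'diamond'] (min_width=12, slack=1)
Line 3: ['from', 'evening'] (min_width=12, slack=1)
Line 4: ['computer', 'leaf'] (min_width=13, slack=0)
Line 5: ['or', 'banana', 'if'] (min_width=12, slack=1)
Line 6: ['segment', 'bear'] (min_width=12, slack=1)
Line 7: ['page', 'security'] (min_width=13, slack=0)
Line 8: ['waterfall', 'I'] (min_width=11, slack=2)
Line 9: ['tired', 'quick'] (min_width=11, slack=2)
Line 10: ['house'] (min_width=5, slack=8)
Line 11: ['mountain', 'how'] (min_width=12, slack=1)
Line 12: ['bean'] (min_width=4, slack=9)
Total lines: 12

Answer: 12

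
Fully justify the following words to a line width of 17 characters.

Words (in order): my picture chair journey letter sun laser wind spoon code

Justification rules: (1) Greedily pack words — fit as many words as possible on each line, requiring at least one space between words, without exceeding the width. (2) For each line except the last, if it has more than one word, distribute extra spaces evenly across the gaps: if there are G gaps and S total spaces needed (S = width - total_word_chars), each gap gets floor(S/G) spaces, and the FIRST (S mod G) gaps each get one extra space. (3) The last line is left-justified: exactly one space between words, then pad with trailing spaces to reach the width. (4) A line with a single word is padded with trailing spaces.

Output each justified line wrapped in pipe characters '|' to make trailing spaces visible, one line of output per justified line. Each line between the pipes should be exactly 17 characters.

Answer: |my  picture chair|
|journey    letter|
|sun   laser  wind|
|spoon code       |

Derivation:
Line 1: ['my', 'picture', 'chair'] (min_width=16, slack=1)
Line 2: ['journey', 'letter'] (min_width=14, slack=3)
Line 3: ['sun', 'laser', 'wind'] (min_width=14, slack=3)
Line 4: ['spoon', 'code'] (min_width=10, slack=7)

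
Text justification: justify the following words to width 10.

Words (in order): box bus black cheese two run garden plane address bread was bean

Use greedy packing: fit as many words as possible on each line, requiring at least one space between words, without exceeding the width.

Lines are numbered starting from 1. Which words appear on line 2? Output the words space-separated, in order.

Line 1: ['box', 'bus'] (min_width=7, slack=3)
Line 2: ['black'] (min_width=5, slack=5)
Line 3: ['cheese', 'two'] (min_width=10, slack=0)
Line 4: ['run', 'garden'] (min_width=10, slack=0)
Line 5: ['plane'] (min_width=5, slack=5)
Line 6: ['address'] (min_width=7, slack=3)
Line 7: ['bread', 'was'] (min_width=9, slack=1)
Line 8: ['bean'] (min_width=4, slack=6)

Answer: black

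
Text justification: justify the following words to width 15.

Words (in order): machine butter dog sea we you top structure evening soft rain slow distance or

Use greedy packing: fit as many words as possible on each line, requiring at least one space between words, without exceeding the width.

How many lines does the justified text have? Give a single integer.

Line 1: ['machine', 'butter'] (min_width=14, slack=1)
Line 2: ['dog', 'sea', 'we', 'you'] (min_width=14, slack=1)
Line 3: ['top', 'structure'] (min_width=13, slack=2)
Line 4: ['evening', 'soft'] (min_width=12, slack=3)
Line 5: ['rain', 'slow'] (min_width=9, slack=6)
Line 6: ['distance', 'or'] (min_width=11, slack=4)
Total lines: 6

Answer: 6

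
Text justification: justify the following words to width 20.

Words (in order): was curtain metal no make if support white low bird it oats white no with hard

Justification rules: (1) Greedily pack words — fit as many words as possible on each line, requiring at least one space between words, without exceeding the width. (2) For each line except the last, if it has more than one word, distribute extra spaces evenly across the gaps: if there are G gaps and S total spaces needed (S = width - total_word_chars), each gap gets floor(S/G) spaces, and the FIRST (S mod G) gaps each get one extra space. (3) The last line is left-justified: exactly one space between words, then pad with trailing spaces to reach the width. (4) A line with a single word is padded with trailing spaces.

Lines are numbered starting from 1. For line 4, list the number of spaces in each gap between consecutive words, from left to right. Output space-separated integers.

Line 1: ['was', 'curtain', 'metal', 'no'] (min_width=20, slack=0)
Line 2: ['make', 'if', 'support'] (min_width=15, slack=5)
Line 3: ['white', 'low', 'bird', 'it'] (min_width=17, slack=3)
Line 4: ['oats', 'white', 'no', 'with'] (min_width=18, slack=2)
Line 5: ['hard'] (min_width=4, slack=16)

Answer: 2 2 1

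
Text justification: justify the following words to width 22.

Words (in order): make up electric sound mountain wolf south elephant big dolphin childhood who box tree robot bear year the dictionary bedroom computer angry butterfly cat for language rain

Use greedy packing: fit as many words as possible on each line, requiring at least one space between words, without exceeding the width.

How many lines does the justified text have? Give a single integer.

Answer: 9

Derivation:
Line 1: ['make', 'up', 'electric', 'sound'] (min_width=22, slack=0)
Line 2: ['mountain', 'wolf', 'south'] (min_width=19, slack=3)
Line 3: ['elephant', 'big', 'dolphin'] (min_width=20, slack=2)
Line 4: ['childhood', 'who', 'box', 'tree'] (min_width=22, slack=0)
Line 5: ['robot', 'bear', 'year', 'the'] (min_width=19, slack=3)
Line 6: ['dictionary', 'bedroom'] (min_width=18, slack=4)
Line 7: ['computer', 'angry'] (min_width=14, slack=8)
Line 8: ['butterfly', 'cat', 'for'] (min_width=17, slack=5)
Line 9: ['language', 'rain'] (min_width=13, slack=9)
Total lines: 9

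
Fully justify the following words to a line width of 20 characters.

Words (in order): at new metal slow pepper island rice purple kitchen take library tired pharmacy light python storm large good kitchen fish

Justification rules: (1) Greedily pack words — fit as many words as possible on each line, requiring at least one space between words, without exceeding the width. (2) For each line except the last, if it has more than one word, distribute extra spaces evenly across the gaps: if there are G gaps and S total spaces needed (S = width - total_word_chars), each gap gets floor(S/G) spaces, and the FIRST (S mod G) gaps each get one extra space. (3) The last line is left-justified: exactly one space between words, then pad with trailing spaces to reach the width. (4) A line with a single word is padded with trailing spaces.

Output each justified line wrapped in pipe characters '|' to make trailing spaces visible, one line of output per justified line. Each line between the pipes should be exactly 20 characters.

Line 1: ['at', 'new', 'metal', 'slow'] (min_width=17, slack=3)
Line 2: ['pepper', 'island', 'rice'] (min_width=18, slack=2)
Line 3: ['purple', 'kitchen', 'take'] (min_width=19, slack=1)
Line 4: ['library', 'tired'] (min_width=13, slack=7)
Line 5: ['pharmacy', 'light'] (min_width=14, slack=6)
Line 6: ['python', 'storm', 'large'] (min_width=18, slack=2)
Line 7: ['good', 'kitchen', 'fish'] (min_width=17, slack=3)

Answer: |at  new  metal  slow|
|pepper  island  rice|
|purple  kitchen take|
|library        tired|
|pharmacy       light|
|python  storm  large|
|good kitchen fish   |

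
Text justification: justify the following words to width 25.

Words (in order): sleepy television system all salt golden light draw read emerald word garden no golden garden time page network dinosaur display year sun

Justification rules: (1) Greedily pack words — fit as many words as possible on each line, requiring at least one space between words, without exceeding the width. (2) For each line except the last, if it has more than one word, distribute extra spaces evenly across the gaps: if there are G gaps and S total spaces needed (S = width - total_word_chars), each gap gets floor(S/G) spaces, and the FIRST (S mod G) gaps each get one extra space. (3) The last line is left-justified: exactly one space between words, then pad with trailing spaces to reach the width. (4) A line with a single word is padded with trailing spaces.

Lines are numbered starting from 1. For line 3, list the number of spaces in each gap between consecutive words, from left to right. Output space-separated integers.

Line 1: ['sleepy', 'television', 'system'] (min_width=24, slack=1)
Line 2: ['all', 'salt', 'golden', 'light'] (min_width=21, slack=4)
Line 3: ['draw', 'read', 'emerald', 'word'] (min_width=22, slack=3)
Line 4: ['garden', 'no', 'golden', 'garden'] (min_width=23, slack=2)
Line 5: ['time', 'page', 'network'] (min_width=17, slack=8)
Line 6: ['dinosaur', 'display', 'year', 'sun'] (min_width=25, slack=0)

Answer: 2 2 2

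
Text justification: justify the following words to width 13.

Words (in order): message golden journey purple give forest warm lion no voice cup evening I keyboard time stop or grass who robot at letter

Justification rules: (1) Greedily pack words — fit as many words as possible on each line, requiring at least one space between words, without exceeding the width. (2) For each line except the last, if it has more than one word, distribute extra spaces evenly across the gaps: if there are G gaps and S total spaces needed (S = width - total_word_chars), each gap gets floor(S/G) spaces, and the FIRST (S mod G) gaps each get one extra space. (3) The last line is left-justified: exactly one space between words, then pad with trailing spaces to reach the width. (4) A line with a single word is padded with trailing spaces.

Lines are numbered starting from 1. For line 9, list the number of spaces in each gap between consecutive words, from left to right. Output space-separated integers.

Line 1: ['message'] (min_width=7, slack=6)
Line 2: ['golden'] (min_width=6, slack=7)
Line 3: ['journey'] (min_width=7, slack=6)
Line 4: ['purple', 'give'] (min_width=11, slack=2)
Line 5: ['forest', 'warm'] (min_width=11, slack=2)
Line 6: ['lion', 'no', 'voice'] (min_width=13, slack=0)
Line 7: ['cup', 'evening', 'I'] (min_width=13, slack=0)
Line 8: ['keyboard', 'time'] (min_width=13, slack=0)
Line 9: ['stop', 'or', 'grass'] (min_width=13, slack=0)
Line 10: ['who', 'robot', 'at'] (min_width=12, slack=1)
Line 11: ['letter'] (min_width=6, slack=7)

Answer: 1 1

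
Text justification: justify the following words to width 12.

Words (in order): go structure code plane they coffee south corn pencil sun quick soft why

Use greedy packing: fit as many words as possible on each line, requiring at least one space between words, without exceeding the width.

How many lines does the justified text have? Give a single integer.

Answer: 7

Derivation:
Line 1: ['go', 'structure'] (min_width=12, slack=0)
Line 2: ['code', 'plane'] (min_width=10, slack=2)
Line 3: ['they', 'coffee'] (min_width=11, slack=1)
Line 4: ['south', 'corn'] (min_width=10, slack=2)
Line 5: ['pencil', 'sun'] (min_width=10, slack=2)
Line 6: ['quick', 'soft'] (min_width=10, slack=2)
Line 7: ['why'] (min_width=3, slack=9)
Total lines: 7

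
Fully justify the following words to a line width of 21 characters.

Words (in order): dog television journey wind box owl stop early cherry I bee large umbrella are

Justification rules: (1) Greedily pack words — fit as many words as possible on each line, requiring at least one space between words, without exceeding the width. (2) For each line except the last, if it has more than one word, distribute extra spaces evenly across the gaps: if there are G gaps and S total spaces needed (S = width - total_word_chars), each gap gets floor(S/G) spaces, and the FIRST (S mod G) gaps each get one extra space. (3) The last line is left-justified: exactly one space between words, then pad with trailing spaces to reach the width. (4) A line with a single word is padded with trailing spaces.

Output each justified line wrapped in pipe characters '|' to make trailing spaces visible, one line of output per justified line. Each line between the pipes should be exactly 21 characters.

Line 1: ['dog', 'television'] (min_width=14, slack=7)
Line 2: ['journey', 'wind', 'box', 'owl'] (min_width=20, slack=1)
Line 3: ['stop', 'early', 'cherry', 'I'] (min_width=19, slack=2)
Line 4: ['bee', 'large', 'umbrella'] (min_width=18, slack=3)
Line 5: ['are'] (min_width=3, slack=18)

Answer: |dog        television|
|journey  wind box owl|
|stop  early  cherry I|
|bee   large  umbrella|
|are                  |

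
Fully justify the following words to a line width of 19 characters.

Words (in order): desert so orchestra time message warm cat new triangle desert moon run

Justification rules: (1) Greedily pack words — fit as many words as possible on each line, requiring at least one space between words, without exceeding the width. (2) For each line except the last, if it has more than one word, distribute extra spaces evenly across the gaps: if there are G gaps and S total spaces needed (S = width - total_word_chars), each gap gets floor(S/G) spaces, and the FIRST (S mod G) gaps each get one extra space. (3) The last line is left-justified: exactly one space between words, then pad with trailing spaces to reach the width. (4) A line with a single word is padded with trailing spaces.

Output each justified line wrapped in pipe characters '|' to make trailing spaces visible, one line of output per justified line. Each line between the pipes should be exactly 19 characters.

Answer: |desert so orchestra|
|time  message  warm|
|cat   new  triangle|
|desert moon run    |

Derivation:
Line 1: ['desert', 'so', 'orchestra'] (min_width=19, slack=0)
Line 2: ['time', 'message', 'warm'] (min_width=17, slack=2)
Line 3: ['cat', 'new', 'triangle'] (min_width=16, slack=3)
Line 4: ['desert', 'moon', 'run'] (min_width=15, slack=4)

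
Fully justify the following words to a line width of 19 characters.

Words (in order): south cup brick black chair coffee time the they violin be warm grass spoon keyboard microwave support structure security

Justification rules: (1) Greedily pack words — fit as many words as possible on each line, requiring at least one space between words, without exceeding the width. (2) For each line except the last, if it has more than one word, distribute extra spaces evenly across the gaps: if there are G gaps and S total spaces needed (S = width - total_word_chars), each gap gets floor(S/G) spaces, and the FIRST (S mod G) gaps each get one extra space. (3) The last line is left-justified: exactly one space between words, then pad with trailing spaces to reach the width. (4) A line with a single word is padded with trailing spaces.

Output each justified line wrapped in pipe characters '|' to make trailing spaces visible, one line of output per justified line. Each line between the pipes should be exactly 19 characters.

Line 1: ['south', 'cup', 'brick'] (min_width=15, slack=4)
Line 2: ['black', 'chair', 'coffee'] (min_width=18, slack=1)
Line 3: ['time', 'the', 'they'] (min_width=13, slack=6)
Line 4: ['violin', 'be', 'warm'] (min_width=14, slack=5)
Line 5: ['grass', 'spoon'] (min_width=11, slack=8)
Line 6: ['keyboard', 'microwave'] (min_width=18, slack=1)
Line 7: ['support', 'structure'] (min_width=17, slack=2)
Line 8: ['security'] (min_width=8, slack=11)

Answer: |south   cup   brick|
|black  chair coffee|
|time    the    they|
|violin    be   warm|
|grass         spoon|
|keyboard  microwave|
|support   structure|
|security           |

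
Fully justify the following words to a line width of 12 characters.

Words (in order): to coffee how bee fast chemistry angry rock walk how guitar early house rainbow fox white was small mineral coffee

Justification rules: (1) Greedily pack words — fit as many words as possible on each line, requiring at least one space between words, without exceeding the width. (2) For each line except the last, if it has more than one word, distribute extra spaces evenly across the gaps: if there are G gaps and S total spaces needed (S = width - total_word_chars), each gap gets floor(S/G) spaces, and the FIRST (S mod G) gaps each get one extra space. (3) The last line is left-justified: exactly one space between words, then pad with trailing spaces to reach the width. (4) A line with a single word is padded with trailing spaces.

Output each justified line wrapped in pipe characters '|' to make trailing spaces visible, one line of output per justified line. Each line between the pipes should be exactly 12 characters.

Line 1: ['to', 'coffee'] (min_width=9, slack=3)
Line 2: ['how', 'bee', 'fast'] (min_width=12, slack=0)
Line 3: ['chemistry'] (min_width=9, slack=3)
Line 4: ['angry', 'rock'] (min_width=10, slack=2)
Line 5: ['walk', 'how'] (min_width=8, slack=4)
Line 6: ['guitar', 'early'] (min_width=12, slack=0)
Line 7: ['house'] (min_width=5, slack=7)
Line 8: ['rainbow', 'fox'] (min_width=11, slack=1)
Line 9: ['white', 'was'] (min_width=9, slack=3)
Line 10: ['small'] (min_width=5, slack=7)
Line 11: ['mineral'] (min_width=7, slack=5)
Line 12: ['coffee'] (min_width=6, slack=6)

Answer: |to    coffee|
|how bee fast|
|chemistry   |
|angry   rock|
|walk     how|
|guitar early|
|house       |
|rainbow  fox|
|white    was|
|small       |
|mineral     |
|coffee      |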